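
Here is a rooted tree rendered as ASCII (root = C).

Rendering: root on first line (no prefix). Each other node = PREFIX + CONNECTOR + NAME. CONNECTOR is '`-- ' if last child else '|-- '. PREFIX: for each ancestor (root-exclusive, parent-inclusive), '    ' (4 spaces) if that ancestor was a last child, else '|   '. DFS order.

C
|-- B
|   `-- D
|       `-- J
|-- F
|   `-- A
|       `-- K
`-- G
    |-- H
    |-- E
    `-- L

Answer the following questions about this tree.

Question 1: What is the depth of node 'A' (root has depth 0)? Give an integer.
Answer: 2

Derivation:
Path from root to A: C -> F -> A
Depth = number of edges = 2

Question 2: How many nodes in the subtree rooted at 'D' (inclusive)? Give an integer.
Answer: 2

Derivation:
Subtree rooted at D contains: D, J
Count = 2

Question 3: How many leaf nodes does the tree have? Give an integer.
Answer: 5

Derivation:
Leaves (nodes with no children): E, H, J, K, L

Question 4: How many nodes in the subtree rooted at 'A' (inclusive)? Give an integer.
Answer: 2

Derivation:
Subtree rooted at A contains: A, K
Count = 2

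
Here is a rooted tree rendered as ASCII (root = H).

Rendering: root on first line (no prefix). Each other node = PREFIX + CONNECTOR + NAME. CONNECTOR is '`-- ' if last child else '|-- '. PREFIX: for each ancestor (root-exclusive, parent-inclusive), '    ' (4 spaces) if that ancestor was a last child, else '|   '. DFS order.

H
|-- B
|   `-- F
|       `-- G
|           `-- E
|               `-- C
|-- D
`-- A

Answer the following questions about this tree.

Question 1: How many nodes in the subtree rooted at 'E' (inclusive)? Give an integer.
Subtree rooted at E contains: C, E
Count = 2

Answer: 2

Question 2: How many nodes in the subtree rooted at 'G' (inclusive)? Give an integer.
Subtree rooted at G contains: C, E, G
Count = 3

Answer: 3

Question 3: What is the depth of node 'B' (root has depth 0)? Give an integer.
Answer: 1

Derivation:
Path from root to B: H -> B
Depth = number of edges = 1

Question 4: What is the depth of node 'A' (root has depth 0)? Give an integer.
Answer: 1

Derivation:
Path from root to A: H -> A
Depth = number of edges = 1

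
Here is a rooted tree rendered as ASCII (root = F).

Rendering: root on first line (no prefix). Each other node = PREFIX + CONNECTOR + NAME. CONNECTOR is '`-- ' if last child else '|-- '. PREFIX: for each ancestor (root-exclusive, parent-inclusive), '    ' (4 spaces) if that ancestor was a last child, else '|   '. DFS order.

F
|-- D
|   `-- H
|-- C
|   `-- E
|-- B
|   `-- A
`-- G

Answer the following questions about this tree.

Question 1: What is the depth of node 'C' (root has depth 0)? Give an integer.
Answer: 1

Derivation:
Path from root to C: F -> C
Depth = number of edges = 1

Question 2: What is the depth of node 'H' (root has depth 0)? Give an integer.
Path from root to H: F -> D -> H
Depth = number of edges = 2

Answer: 2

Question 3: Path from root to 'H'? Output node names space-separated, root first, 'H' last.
Answer: F D H

Derivation:
Walk down from root: F -> D -> H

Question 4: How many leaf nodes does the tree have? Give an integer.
Answer: 4

Derivation:
Leaves (nodes with no children): A, E, G, H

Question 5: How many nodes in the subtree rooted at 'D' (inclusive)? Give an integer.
Subtree rooted at D contains: D, H
Count = 2

Answer: 2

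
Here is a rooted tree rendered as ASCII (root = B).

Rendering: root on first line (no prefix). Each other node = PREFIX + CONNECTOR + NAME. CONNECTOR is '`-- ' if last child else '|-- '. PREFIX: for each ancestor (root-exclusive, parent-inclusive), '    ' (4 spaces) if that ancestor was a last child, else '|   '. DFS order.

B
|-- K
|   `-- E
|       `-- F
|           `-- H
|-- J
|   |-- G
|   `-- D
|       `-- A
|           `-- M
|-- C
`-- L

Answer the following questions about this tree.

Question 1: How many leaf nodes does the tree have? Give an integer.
Leaves (nodes with no children): C, G, H, L, M

Answer: 5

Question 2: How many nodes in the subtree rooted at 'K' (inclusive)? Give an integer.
Answer: 4

Derivation:
Subtree rooted at K contains: E, F, H, K
Count = 4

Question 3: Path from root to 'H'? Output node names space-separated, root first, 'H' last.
Answer: B K E F H

Derivation:
Walk down from root: B -> K -> E -> F -> H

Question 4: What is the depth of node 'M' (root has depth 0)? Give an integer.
Answer: 4

Derivation:
Path from root to M: B -> J -> D -> A -> M
Depth = number of edges = 4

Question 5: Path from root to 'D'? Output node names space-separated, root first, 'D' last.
Answer: B J D

Derivation:
Walk down from root: B -> J -> D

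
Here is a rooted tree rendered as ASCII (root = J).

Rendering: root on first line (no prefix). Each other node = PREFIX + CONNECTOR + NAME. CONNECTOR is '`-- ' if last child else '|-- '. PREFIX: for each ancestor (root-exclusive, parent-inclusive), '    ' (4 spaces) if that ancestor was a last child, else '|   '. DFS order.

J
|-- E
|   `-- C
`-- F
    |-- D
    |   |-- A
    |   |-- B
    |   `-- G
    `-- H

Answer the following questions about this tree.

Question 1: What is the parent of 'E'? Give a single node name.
Scan adjacency: E appears as child of J

Answer: J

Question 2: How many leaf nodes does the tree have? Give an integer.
Leaves (nodes with no children): A, B, C, G, H

Answer: 5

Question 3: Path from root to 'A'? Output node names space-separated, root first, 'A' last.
Answer: J F D A

Derivation:
Walk down from root: J -> F -> D -> A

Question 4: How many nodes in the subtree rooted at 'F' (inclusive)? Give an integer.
Answer: 6

Derivation:
Subtree rooted at F contains: A, B, D, F, G, H
Count = 6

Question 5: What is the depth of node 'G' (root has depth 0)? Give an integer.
Path from root to G: J -> F -> D -> G
Depth = number of edges = 3

Answer: 3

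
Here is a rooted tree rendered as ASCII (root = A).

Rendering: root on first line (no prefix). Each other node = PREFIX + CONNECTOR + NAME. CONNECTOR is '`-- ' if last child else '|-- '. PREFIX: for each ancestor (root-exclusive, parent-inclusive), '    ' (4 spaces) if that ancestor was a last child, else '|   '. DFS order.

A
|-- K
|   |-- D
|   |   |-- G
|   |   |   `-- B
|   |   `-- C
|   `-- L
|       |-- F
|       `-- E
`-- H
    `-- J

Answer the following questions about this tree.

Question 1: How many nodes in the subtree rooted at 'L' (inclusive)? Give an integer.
Answer: 3

Derivation:
Subtree rooted at L contains: E, F, L
Count = 3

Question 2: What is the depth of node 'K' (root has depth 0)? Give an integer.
Path from root to K: A -> K
Depth = number of edges = 1

Answer: 1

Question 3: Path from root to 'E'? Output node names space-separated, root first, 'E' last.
Answer: A K L E

Derivation:
Walk down from root: A -> K -> L -> E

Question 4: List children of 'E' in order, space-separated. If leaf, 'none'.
Answer: none

Derivation:
Node E's children (from adjacency): (leaf)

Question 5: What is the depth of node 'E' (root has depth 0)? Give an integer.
Answer: 3

Derivation:
Path from root to E: A -> K -> L -> E
Depth = number of edges = 3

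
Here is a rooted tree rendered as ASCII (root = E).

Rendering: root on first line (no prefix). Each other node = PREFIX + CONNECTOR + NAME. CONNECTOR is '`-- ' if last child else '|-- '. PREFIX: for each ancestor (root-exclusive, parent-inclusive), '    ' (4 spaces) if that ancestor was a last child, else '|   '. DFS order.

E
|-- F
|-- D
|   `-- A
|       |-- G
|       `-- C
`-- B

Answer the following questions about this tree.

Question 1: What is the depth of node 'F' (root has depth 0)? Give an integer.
Path from root to F: E -> F
Depth = number of edges = 1

Answer: 1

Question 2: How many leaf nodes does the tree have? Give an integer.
Answer: 4

Derivation:
Leaves (nodes with no children): B, C, F, G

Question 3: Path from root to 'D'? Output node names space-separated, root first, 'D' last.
Walk down from root: E -> D

Answer: E D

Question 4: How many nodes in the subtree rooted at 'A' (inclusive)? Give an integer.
Subtree rooted at A contains: A, C, G
Count = 3

Answer: 3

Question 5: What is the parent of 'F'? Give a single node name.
Scan adjacency: F appears as child of E

Answer: E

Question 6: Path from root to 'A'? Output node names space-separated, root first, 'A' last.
Walk down from root: E -> D -> A

Answer: E D A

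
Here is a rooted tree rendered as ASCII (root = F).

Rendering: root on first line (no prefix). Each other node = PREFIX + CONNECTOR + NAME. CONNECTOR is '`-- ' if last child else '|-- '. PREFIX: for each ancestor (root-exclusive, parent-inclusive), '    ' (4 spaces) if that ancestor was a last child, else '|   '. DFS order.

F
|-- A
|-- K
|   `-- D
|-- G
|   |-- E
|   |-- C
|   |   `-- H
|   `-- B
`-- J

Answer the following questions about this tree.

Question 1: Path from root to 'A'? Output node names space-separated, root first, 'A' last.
Walk down from root: F -> A

Answer: F A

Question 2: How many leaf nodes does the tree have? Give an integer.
Answer: 6

Derivation:
Leaves (nodes with no children): A, B, D, E, H, J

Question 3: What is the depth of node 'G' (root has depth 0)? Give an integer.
Answer: 1

Derivation:
Path from root to G: F -> G
Depth = number of edges = 1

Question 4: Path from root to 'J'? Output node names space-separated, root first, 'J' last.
Answer: F J

Derivation:
Walk down from root: F -> J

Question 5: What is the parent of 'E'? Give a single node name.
Scan adjacency: E appears as child of G

Answer: G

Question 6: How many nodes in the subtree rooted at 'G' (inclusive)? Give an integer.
Subtree rooted at G contains: B, C, E, G, H
Count = 5

Answer: 5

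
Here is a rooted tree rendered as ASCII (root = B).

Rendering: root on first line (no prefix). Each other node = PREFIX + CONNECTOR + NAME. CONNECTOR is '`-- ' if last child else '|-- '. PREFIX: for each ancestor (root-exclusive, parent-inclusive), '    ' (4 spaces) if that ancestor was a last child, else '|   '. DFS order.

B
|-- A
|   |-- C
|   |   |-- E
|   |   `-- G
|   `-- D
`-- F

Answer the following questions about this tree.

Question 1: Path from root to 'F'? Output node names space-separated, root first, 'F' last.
Walk down from root: B -> F

Answer: B F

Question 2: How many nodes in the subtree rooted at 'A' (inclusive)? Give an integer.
Answer: 5

Derivation:
Subtree rooted at A contains: A, C, D, E, G
Count = 5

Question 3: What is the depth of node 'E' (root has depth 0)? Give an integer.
Path from root to E: B -> A -> C -> E
Depth = number of edges = 3

Answer: 3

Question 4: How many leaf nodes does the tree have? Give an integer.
Leaves (nodes with no children): D, E, F, G

Answer: 4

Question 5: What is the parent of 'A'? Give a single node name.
Scan adjacency: A appears as child of B

Answer: B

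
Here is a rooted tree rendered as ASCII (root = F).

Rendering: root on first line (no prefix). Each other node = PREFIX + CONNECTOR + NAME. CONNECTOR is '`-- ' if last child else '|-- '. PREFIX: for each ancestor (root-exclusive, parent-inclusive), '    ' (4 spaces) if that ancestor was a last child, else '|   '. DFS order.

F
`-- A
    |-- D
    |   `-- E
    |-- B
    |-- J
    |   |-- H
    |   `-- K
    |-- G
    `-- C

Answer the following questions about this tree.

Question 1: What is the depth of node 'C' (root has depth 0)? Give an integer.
Path from root to C: F -> A -> C
Depth = number of edges = 2

Answer: 2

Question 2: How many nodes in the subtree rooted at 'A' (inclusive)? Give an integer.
Subtree rooted at A contains: A, B, C, D, E, G, H, J, K
Count = 9

Answer: 9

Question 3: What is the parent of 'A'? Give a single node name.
Answer: F

Derivation:
Scan adjacency: A appears as child of F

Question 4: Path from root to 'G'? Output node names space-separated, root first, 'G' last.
Answer: F A G

Derivation:
Walk down from root: F -> A -> G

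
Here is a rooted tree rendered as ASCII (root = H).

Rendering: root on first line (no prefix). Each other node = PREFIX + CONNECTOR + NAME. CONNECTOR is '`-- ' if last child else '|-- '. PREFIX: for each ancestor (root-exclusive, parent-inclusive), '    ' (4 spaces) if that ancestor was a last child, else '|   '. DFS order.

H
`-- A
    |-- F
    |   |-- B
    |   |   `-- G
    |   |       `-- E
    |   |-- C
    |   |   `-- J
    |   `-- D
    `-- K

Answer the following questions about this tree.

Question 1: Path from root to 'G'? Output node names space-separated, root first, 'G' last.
Walk down from root: H -> A -> F -> B -> G

Answer: H A F B G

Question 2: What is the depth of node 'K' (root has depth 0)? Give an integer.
Answer: 2

Derivation:
Path from root to K: H -> A -> K
Depth = number of edges = 2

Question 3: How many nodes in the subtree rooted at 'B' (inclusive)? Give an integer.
Answer: 3

Derivation:
Subtree rooted at B contains: B, E, G
Count = 3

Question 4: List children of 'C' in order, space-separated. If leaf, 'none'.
Node C's children (from adjacency): J

Answer: J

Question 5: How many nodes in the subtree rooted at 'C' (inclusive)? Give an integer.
Subtree rooted at C contains: C, J
Count = 2

Answer: 2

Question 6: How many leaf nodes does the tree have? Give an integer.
Answer: 4

Derivation:
Leaves (nodes with no children): D, E, J, K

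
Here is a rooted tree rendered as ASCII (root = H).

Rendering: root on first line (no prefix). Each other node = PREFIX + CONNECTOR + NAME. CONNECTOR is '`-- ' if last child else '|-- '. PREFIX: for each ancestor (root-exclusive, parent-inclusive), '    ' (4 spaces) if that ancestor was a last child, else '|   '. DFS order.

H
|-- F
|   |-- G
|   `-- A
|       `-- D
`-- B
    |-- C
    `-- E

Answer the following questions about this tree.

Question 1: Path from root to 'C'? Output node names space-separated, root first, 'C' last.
Walk down from root: H -> B -> C

Answer: H B C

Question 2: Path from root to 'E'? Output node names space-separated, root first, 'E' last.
Answer: H B E

Derivation:
Walk down from root: H -> B -> E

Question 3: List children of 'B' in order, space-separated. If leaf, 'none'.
Answer: C E

Derivation:
Node B's children (from adjacency): C, E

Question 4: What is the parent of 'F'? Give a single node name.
Answer: H

Derivation:
Scan adjacency: F appears as child of H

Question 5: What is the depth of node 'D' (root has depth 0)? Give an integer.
Answer: 3

Derivation:
Path from root to D: H -> F -> A -> D
Depth = number of edges = 3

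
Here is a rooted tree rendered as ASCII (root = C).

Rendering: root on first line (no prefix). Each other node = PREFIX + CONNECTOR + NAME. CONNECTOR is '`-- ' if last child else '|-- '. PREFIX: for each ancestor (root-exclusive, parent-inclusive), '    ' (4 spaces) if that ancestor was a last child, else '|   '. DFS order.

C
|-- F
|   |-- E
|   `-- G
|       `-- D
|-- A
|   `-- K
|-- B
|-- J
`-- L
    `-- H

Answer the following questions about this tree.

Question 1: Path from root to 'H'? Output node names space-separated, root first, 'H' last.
Walk down from root: C -> L -> H

Answer: C L H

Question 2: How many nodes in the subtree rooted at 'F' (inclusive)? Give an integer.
Subtree rooted at F contains: D, E, F, G
Count = 4

Answer: 4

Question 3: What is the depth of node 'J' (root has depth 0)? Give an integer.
Answer: 1

Derivation:
Path from root to J: C -> J
Depth = number of edges = 1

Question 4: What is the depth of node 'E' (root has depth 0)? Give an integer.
Answer: 2

Derivation:
Path from root to E: C -> F -> E
Depth = number of edges = 2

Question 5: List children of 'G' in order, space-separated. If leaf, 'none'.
Node G's children (from adjacency): D

Answer: D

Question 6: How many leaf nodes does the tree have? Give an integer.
Answer: 6

Derivation:
Leaves (nodes with no children): B, D, E, H, J, K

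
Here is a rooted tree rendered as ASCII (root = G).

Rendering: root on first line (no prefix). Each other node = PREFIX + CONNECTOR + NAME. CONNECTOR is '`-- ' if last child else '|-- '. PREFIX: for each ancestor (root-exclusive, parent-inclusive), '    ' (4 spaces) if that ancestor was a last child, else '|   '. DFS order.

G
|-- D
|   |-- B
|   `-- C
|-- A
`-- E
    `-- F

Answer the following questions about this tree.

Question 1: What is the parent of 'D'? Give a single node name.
Answer: G

Derivation:
Scan adjacency: D appears as child of G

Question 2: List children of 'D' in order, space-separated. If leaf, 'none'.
Node D's children (from adjacency): B, C

Answer: B C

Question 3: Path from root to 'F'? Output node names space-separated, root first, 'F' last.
Answer: G E F

Derivation:
Walk down from root: G -> E -> F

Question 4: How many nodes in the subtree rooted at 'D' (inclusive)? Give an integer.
Answer: 3

Derivation:
Subtree rooted at D contains: B, C, D
Count = 3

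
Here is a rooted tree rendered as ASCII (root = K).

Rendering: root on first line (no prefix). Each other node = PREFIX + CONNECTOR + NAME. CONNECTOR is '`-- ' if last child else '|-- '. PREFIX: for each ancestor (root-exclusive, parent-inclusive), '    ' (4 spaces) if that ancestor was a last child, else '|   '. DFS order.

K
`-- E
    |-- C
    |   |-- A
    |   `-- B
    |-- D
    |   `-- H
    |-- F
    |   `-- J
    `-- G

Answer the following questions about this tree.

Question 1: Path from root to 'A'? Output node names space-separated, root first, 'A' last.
Answer: K E C A

Derivation:
Walk down from root: K -> E -> C -> A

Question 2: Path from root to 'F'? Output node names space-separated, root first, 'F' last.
Answer: K E F

Derivation:
Walk down from root: K -> E -> F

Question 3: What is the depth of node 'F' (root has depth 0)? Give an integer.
Path from root to F: K -> E -> F
Depth = number of edges = 2

Answer: 2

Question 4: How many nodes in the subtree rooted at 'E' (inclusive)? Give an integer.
Answer: 9

Derivation:
Subtree rooted at E contains: A, B, C, D, E, F, G, H, J
Count = 9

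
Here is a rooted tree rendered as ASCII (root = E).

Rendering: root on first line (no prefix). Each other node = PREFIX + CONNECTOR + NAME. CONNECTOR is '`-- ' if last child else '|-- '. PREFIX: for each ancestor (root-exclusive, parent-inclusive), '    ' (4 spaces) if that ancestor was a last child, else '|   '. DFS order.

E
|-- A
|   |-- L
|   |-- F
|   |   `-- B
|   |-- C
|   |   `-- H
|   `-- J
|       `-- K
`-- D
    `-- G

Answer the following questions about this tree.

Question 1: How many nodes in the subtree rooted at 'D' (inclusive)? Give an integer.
Answer: 2

Derivation:
Subtree rooted at D contains: D, G
Count = 2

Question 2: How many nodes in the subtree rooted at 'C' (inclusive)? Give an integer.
Answer: 2

Derivation:
Subtree rooted at C contains: C, H
Count = 2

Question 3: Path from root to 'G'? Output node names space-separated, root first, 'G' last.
Answer: E D G

Derivation:
Walk down from root: E -> D -> G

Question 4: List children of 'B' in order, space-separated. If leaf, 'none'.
Answer: none

Derivation:
Node B's children (from adjacency): (leaf)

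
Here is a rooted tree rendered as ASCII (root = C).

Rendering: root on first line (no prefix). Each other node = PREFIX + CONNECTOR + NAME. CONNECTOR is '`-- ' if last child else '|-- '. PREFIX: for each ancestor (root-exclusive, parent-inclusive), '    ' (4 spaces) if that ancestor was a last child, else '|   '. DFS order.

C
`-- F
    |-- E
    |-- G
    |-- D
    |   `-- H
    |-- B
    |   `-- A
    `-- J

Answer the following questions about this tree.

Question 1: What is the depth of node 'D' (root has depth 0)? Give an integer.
Answer: 2

Derivation:
Path from root to D: C -> F -> D
Depth = number of edges = 2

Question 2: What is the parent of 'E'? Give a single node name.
Scan adjacency: E appears as child of F

Answer: F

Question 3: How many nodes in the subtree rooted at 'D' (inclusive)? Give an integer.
Subtree rooted at D contains: D, H
Count = 2

Answer: 2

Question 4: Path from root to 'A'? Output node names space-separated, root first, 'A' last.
Answer: C F B A

Derivation:
Walk down from root: C -> F -> B -> A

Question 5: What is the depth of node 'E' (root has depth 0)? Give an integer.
Path from root to E: C -> F -> E
Depth = number of edges = 2

Answer: 2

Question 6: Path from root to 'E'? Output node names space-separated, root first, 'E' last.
Walk down from root: C -> F -> E

Answer: C F E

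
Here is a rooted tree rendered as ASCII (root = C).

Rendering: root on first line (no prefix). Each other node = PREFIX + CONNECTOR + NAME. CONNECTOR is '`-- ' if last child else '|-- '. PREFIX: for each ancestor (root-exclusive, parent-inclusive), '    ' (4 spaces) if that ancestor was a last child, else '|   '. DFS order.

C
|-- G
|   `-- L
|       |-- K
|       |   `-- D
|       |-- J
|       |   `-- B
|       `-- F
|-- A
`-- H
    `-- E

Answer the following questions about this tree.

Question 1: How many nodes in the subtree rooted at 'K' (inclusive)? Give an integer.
Answer: 2

Derivation:
Subtree rooted at K contains: D, K
Count = 2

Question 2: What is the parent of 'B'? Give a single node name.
Answer: J

Derivation:
Scan adjacency: B appears as child of J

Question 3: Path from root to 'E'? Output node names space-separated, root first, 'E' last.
Walk down from root: C -> H -> E

Answer: C H E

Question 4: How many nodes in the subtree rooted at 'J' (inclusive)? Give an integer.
Subtree rooted at J contains: B, J
Count = 2

Answer: 2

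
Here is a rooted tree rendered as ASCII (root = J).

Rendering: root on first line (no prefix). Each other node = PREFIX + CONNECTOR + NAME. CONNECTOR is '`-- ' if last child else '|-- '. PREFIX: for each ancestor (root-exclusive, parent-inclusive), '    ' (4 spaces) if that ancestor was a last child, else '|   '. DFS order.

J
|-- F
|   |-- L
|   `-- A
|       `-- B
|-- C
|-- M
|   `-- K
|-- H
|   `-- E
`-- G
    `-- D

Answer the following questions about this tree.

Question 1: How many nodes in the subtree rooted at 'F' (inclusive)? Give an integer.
Answer: 4

Derivation:
Subtree rooted at F contains: A, B, F, L
Count = 4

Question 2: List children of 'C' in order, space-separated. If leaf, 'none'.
Node C's children (from adjacency): (leaf)

Answer: none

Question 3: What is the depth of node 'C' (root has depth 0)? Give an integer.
Path from root to C: J -> C
Depth = number of edges = 1

Answer: 1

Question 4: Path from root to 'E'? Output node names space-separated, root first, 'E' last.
Walk down from root: J -> H -> E

Answer: J H E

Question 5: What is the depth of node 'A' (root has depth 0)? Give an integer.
Path from root to A: J -> F -> A
Depth = number of edges = 2

Answer: 2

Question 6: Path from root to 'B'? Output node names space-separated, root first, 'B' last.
Walk down from root: J -> F -> A -> B

Answer: J F A B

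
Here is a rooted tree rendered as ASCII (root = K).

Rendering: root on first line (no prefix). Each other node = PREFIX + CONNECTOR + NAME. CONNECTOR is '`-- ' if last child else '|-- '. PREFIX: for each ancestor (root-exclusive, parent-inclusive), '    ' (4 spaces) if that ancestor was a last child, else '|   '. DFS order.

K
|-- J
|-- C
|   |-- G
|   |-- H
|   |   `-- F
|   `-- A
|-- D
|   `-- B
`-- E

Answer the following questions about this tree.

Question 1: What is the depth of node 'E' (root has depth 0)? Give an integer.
Path from root to E: K -> E
Depth = number of edges = 1

Answer: 1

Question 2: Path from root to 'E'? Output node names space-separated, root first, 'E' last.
Answer: K E

Derivation:
Walk down from root: K -> E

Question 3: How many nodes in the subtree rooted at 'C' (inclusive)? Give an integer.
Subtree rooted at C contains: A, C, F, G, H
Count = 5

Answer: 5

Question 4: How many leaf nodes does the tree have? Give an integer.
Answer: 6

Derivation:
Leaves (nodes with no children): A, B, E, F, G, J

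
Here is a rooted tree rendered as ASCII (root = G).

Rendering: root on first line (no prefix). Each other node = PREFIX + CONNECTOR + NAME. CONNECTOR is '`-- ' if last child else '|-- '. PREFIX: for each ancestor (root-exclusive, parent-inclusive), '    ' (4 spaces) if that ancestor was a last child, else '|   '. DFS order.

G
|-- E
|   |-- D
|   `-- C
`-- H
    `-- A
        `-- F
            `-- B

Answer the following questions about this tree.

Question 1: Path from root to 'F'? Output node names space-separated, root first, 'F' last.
Walk down from root: G -> H -> A -> F

Answer: G H A F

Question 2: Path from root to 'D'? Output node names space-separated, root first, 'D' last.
Answer: G E D

Derivation:
Walk down from root: G -> E -> D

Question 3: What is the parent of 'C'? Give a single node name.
Answer: E

Derivation:
Scan adjacency: C appears as child of E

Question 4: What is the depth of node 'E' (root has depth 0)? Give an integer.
Answer: 1

Derivation:
Path from root to E: G -> E
Depth = number of edges = 1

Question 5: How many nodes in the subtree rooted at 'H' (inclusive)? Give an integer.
Subtree rooted at H contains: A, B, F, H
Count = 4

Answer: 4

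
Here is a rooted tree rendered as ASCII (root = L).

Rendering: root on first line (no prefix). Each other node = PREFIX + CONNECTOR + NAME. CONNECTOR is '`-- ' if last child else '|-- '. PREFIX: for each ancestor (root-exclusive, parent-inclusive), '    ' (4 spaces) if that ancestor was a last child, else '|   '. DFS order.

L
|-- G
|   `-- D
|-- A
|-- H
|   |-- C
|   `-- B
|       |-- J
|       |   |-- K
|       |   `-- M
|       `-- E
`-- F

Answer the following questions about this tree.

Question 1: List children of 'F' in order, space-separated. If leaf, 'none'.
Node F's children (from adjacency): (leaf)

Answer: none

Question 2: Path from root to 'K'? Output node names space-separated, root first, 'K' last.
Answer: L H B J K

Derivation:
Walk down from root: L -> H -> B -> J -> K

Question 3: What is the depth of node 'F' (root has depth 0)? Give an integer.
Answer: 1

Derivation:
Path from root to F: L -> F
Depth = number of edges = 1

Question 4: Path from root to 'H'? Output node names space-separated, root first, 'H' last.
Walk down from root: L -> H

Answer: L H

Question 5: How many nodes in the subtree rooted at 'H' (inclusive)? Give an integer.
Subtree rooted at H contains: B, C, E, H, J, K, M
Count = 7

Answer: 7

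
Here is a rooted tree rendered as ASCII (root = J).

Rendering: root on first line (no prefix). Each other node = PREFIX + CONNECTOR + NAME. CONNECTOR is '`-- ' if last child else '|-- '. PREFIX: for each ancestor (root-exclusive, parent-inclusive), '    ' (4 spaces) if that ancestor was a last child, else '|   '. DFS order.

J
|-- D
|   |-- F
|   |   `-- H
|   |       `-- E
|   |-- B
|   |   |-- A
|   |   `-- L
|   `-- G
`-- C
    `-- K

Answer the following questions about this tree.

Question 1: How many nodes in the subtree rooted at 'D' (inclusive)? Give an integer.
Subtree rooted at D contains: A, B, D, E, F, G, H, L
Count = 8

Answer: 8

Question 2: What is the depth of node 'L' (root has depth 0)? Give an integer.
Path from root to L: J -> D -> B -> L
Depth = number of edges = 3

Answer: 3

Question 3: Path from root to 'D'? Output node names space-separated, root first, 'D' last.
Walk down from root: J -> D

Answer: J D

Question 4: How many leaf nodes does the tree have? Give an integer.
Answer: 5

Derivation:
Leaves (nodes with no children): A, E, G, K, L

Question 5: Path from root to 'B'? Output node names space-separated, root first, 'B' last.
Answer: J D B

Derivation:
Walk down from root: J -> D -> B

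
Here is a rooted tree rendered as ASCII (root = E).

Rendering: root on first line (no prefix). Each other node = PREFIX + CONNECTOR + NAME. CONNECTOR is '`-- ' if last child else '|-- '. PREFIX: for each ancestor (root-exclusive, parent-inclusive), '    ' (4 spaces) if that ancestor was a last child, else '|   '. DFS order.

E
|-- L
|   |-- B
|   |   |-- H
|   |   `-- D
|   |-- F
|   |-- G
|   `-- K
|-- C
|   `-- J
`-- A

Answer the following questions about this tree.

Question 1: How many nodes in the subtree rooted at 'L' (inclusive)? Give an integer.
Answer: 7

Derivation:
Subtree rooted at L contains: B, D, F, G, H, K, L
Count = 7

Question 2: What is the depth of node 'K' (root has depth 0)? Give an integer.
Path from root to K: E -> L -> K
Depth = number of edges = 2

Answer: 2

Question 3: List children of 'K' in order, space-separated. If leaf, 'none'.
Node K's children (from adjacency): (leaf)

Answer: none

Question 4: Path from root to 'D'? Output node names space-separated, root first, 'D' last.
Walk down from root: E -> L -> B -> D

Answer: E L B D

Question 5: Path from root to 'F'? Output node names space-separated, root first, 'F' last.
Answer: E L F

Derivation:
Walk down from root: E -> L -> F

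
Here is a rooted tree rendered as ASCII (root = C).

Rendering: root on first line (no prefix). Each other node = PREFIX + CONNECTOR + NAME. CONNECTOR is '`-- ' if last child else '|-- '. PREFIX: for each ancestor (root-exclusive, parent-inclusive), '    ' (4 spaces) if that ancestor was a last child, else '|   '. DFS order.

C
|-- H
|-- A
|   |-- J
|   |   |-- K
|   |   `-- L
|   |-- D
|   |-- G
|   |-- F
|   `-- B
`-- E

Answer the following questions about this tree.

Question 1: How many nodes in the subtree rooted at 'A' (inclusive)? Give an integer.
Answer: 8

Derivation:
Subtree rooted at A contains: A, B, D, F, G, J, K, L
Count = 8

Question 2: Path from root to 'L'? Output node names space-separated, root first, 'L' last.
Answer: C A J L

Derivation:
Walk down from root: C -> A -> J -> L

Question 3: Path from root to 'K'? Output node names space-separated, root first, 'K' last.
Walk down from root: C -> A -> J -> K

Answer: C A J K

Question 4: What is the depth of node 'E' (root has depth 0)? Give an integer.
Path from root to E: C -> E
Depth = number of edges = 1

Answer: 1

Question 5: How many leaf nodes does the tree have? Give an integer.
Answer: 8

Derivation:
Leaves (nodes with no children): B, D, E, F, G, H, K, L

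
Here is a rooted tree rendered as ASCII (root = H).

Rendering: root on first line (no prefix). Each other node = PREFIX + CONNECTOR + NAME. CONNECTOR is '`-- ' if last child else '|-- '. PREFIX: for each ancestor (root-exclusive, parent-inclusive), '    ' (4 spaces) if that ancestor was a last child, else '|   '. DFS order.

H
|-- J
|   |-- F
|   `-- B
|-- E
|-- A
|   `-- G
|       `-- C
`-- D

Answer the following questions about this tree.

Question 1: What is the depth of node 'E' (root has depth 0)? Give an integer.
Path from root to E: H -> E
Depth = number of edges = 1

Answer: 1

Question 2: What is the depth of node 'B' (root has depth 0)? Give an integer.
Answer: 2

Derivation:
Path from root to B: H -> J -> B
Depth = number of edges = 2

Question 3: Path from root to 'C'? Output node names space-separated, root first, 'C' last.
Answer: H A G C

Derivation:
Walk down from root: H -> A -> G -> C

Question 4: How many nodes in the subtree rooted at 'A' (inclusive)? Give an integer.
Answer: 3

Derivation:
Subtree rooted at A contains: A, C, G
Count = 3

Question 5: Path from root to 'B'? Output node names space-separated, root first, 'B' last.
Answer: H J B

Derivation:
Walk down from root: H -> J -> B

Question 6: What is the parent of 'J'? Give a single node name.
Scan adjacency: J appears as child of H

Answer: H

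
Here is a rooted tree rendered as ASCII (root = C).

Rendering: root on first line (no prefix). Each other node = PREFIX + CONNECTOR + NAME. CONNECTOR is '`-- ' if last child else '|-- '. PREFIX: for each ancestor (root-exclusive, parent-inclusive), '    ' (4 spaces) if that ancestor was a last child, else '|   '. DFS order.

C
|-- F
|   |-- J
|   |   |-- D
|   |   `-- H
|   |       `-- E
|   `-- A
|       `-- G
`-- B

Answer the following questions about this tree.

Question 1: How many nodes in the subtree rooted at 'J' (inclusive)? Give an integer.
Answer: 4

Derivation:
Subtree rooted at J contains: D, E, H, J
Count = 4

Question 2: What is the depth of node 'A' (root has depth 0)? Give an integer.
Answer: 2

Derivation:
Path from root to A: C -> F -> A
Depth = number of edges = 2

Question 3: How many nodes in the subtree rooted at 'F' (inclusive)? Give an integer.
Subtree rooted at F contains: A, D, E, F, G, H, J
Count = 7

Answer: 7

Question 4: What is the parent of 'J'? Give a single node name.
Answer: F

Derivation:
Scan adjacency: J appears as child of F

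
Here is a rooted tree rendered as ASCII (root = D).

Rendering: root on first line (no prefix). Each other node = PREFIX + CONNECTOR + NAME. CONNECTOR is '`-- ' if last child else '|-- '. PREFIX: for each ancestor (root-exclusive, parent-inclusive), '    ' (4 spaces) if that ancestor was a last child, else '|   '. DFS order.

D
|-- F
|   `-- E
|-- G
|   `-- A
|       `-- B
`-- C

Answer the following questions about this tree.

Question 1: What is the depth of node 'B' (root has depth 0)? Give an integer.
Path from root to B: D -> G -> A -> B
Depth = number of edges = 3

Answer: 3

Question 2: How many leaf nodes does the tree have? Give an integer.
Leaves (nodes with no children): B, C, E

Answer: 3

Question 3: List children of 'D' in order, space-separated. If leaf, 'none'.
Answer: F G C

Derivation:
Node D's children (from adjacency): F, G, C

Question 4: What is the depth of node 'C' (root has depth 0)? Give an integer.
Answer: 1

Derivation:
Path from root to C: D -> C
Depth = number of edges = 1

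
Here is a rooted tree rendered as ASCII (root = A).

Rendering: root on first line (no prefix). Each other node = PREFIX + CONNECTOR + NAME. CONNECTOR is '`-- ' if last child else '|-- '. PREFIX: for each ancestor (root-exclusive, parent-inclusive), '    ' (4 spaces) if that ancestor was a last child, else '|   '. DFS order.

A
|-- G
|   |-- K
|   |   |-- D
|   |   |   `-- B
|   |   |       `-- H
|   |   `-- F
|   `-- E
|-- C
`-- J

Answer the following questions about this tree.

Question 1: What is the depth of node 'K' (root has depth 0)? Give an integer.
Path from root to K: A -> G -> K
Depth = number of edges = 2

Answer: 2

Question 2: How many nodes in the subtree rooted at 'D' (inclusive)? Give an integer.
Subtree rooted at D contains: B, D, H
Count = 3

Answer: 3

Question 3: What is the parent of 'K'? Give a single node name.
Scan adjacency: K appears as child of G

Answer: G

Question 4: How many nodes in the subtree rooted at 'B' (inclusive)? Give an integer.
Answer: 2

Derivation:
Subtree rooted at B contains: B, H
Count = 2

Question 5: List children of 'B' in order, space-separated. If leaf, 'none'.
Node B's children (from adjacency): H

Answer: H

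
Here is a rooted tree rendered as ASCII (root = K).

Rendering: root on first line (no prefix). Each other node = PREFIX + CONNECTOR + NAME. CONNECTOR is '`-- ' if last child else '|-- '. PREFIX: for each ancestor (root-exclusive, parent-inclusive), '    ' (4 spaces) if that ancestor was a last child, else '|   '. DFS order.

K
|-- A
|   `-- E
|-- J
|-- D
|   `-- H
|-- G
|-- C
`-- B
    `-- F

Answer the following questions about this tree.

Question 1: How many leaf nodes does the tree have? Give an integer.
Leaves (nodes with no children): C, E, F, G, H, J

Answer: 6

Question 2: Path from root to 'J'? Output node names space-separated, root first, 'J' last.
Answer: K J

Derivation:
Walk down from root: K -> J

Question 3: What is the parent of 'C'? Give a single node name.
Scan adjacency: C appears as child of K

Answer: K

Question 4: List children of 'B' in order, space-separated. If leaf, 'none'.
Node B's children (from adjacency): F

Answer: F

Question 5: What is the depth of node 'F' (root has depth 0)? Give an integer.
Path from root to F: K -> B -> F
Depth = number of edges = 2

Answer: 2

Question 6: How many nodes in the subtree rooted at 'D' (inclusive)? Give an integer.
Answer: 2

Derivation:
Subtree rooted at D contains: D, H
Count = 2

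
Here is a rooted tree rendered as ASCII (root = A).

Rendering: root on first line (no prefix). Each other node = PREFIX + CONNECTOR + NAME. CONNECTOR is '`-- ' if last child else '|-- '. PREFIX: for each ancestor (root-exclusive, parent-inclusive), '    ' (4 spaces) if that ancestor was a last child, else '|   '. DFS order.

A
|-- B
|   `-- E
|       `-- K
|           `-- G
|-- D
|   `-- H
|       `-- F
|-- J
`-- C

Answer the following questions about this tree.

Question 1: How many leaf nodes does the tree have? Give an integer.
Leaves (nodes with no children): C, F, G, J

Answer: 4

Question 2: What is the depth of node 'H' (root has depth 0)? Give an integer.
Answer: 2

Derivation:
Path from root to H: A -> D -> H
Depth = number of edges = 2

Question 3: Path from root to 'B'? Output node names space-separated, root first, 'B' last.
Walk down from root: A -> B

Answer: A B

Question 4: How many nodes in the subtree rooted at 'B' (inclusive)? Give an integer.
Answer: 4

Derivation:
Subtree rooted at B contains: B, E, G, K
Count = 4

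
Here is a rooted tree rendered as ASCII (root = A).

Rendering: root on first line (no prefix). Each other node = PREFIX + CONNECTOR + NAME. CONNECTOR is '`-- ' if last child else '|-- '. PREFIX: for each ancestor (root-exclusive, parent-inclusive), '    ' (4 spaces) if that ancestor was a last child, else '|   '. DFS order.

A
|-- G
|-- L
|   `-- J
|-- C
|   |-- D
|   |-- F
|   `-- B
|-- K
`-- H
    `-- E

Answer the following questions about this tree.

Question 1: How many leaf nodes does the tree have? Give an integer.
Leaves (nodes with no children): B, D, E, F, G, J, K

Answer: 7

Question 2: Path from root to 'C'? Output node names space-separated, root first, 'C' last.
Answer: A C

Derivation:
Walk down from root: A -> C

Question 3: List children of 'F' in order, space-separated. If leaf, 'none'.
Answer: none

Derivation:
Node F's children (from adjacency): (leaf)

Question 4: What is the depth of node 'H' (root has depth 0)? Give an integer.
Path from root to H: A -> H
Depth = number of edges = 1

Answer: 1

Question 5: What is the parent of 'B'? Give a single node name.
Scan adjacency: B appears as child of C

Answer: C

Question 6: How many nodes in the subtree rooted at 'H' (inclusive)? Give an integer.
Subtree rooted at H contains: E, H
Count = 2

Answer: 2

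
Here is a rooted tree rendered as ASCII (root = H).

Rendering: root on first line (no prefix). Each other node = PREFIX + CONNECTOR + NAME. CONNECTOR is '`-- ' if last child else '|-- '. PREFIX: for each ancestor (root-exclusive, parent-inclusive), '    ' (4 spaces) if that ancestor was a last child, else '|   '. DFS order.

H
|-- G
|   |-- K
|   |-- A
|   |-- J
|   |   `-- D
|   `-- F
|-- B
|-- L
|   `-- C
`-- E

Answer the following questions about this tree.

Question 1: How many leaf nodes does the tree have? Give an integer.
Answer: 7

Derivation:
Leaves (nodes with no children): A, B, C, D, E, F, K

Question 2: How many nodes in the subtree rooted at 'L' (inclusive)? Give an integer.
Subtree rooted at L contains: C, L
Count = 2

Answer: 2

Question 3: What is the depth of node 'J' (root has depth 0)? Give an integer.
Answer: 2

Derivation:
Path from root to J: H -> G -> J
Depth = number of edges = 2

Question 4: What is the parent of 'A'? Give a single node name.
Scan adjacency: A appears as child of G

Answer: G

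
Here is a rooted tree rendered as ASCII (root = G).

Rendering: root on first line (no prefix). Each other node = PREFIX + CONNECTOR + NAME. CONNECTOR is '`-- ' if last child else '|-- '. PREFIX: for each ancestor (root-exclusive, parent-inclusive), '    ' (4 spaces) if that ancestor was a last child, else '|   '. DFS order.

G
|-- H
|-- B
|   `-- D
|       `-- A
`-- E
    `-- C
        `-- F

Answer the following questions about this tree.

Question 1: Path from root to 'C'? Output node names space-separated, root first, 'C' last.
Answer: G E C

Derivation:
Walk down from root: G -> E -> C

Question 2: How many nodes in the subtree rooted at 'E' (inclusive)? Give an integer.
Subtree rooted at E contains: C, E, F
Count = 3

Answer: 3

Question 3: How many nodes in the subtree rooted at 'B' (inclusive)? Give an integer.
Answer: 3

Derivation:
Subtree rooted at B contains: A, B, D
Count = 3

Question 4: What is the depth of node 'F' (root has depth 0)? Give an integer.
Answer: 3

Derivation:
Path from root to F: G -> E -> C -> F
Depth = number of edges = 3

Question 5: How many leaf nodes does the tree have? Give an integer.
Answer: 3

Derivation:
Leaves (nodes with no children): A, F, H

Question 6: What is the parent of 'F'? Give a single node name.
Answer: C

Derivation:
Scan adjacency: F appears as child of C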